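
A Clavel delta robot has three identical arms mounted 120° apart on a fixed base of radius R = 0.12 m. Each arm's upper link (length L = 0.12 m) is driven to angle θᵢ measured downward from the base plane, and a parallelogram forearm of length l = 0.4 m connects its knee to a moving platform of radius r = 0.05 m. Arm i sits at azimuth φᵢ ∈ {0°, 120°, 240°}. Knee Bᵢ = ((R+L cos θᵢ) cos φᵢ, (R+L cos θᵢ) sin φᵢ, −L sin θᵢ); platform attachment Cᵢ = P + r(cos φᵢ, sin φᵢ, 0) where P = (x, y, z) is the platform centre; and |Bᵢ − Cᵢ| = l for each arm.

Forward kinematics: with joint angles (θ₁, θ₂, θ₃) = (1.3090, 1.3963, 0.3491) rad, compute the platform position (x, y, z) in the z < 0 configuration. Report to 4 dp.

arm 1 at φ=0.0°: (R−r)+L cos θ1 = 0.1011;  centre 1 = (0.1011, 0.0000, -0.1159)
φ2=120.0°: virtual centre (-0.0454, 0.0787, -0.1182), radius l
φ3=240.0°: virtual centre (-0.0914, -0.1583, -0.0410), radius l
subtract pairs → two planes through P
[-0.2929 0.1573 -0.0045]·P = -0.0014;  [-0.3849 -0.3166 0.1497]·P = 0.0114
Cramer: x(z) = -0.0088+0.1443z;  y(z) = -0.0255+0.2975z
quadratic in z: (1.1094)z²+(0.1850)z+(-0.1339)=0, √Δ=0.7926 → z ∈ {-0.4406, 0.2739}; z = -0.4406 (taking z<0)
x = -0.0724, y = -0.1565

(-0.0724, -0.1565, -0.4406)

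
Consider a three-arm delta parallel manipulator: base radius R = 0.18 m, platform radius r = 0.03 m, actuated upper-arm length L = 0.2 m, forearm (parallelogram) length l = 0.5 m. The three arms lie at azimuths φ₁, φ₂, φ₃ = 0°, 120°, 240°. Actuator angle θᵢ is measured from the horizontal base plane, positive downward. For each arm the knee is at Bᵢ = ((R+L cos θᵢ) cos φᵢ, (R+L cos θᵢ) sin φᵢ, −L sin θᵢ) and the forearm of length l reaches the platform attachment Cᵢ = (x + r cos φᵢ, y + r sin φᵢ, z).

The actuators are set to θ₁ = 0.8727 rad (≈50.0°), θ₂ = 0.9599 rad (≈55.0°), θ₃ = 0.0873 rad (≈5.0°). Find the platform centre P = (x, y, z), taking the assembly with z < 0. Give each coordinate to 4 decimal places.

(-0.0668, -0.1511, -0.4816)

arm 1 at φ=0.0°: e+L cos θ1 = 0.2786;  O1 = (0.2786, 0.0000, -0.1532)
arm 2 at φ=120.0°: e+L cos θ2 = 0.2647;  O2 = (-0.1324, 0.2293, -0.1638)
O3 = (0.3492·cos240.0°, 0.3492·sin240.0°, -0.0174) = (-0.1746, -0.3024, -0.0174)
|O₂|²−|O₁|² = -0.0041;  |O₃|²−|O₁|² = 0.0212
[-0.8218 0.4585 -0.0212]·P = -0.0041;  [-0.9063 -0.6049 0.2716]·P = 0.0212
det = 0.9127;  x = -0.0079+0.1224z,  y = -0.0232+0.2656z
into |P−O₁|² = l²: 1.0855z² + 0.2240z + -0.1439 = 0;  Δ = 0.6751;  z = -0.4816 or 0.2753 → z<0 root = -0.4816
x = -0.0668, y = -0.1511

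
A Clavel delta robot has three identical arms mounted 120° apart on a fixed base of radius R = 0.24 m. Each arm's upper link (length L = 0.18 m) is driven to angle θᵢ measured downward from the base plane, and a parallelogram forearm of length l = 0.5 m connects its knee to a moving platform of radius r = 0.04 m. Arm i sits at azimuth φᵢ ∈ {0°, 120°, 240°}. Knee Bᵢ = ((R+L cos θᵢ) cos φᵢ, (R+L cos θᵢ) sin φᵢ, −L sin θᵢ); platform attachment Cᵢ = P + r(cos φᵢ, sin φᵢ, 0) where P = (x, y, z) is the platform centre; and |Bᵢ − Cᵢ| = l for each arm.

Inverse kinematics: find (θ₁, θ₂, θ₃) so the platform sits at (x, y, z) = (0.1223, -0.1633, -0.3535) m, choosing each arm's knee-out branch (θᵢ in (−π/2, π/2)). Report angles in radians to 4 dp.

θ₁ = -0.2616, θ₂ = 1.2217, θ₃ = -0.0002

rotate P by −φ1: (0.1223, -0.1633, -0.3535)
  e−x'=0.0777;  (l²−L²−(e−x')²−y'²−z²)/2L = 0.1665
  √(A²+B²)=0.3619;  θ1 = -1.3544+1.0928 ≈ -0.2616
φ2=120.0° → target in arm frame (-0.2026, -0.0243)
  e−x'=0.4026;  (l²−L²−(e−x')²−y'²−z²)/2L = -0.1945
  γ=atan2(-0.3535,0.4026)=-0.7206;  ψ=arccos(-0.3630)=1.9423;  θ2=γ+ψ≈1.2217
arm 3 (φ=240.0°): x'=0.0803, y'=0.1876
  A=0.1197, B=-0.3535, C=(l²−L²−A²−y'²−z²)/(2L)=0.1198
  γ=atan2(-0.3535,0.1197)=-1.2442;  ψ=arccos(0.3209)=1.2441;  θ3=γ+ψ≈-0.0002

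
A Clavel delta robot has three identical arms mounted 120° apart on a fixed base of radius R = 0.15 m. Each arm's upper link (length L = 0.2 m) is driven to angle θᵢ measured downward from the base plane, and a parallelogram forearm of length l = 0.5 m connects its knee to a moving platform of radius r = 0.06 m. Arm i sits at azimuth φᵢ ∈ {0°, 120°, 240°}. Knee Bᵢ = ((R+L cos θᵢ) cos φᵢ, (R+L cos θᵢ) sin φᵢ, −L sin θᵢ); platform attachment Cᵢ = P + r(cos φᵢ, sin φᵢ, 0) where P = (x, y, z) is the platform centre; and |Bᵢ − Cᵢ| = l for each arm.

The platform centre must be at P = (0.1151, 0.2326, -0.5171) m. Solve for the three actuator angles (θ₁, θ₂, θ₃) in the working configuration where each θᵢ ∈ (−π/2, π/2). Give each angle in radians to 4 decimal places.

θ₁ = 0.5237, θ₂ = 0.4363, θ₃ = 1.3963

rotate P by −φ1: (0.1151, 0.2326, -0.5171)
  A cos θ + B sin θ = C:  -0.0251·cos θ + -0.5171·sin θ = -0.2803
  γ=atan2(-0.5171,-0.0251)=-1.6193;  ψ=arccos(-0.5414)=2.1430;  θ1=γ+ψ≈0.5237
rotate P by −φ2: (0.1439, -0.2160, -0.5171)
  A=-0.0539, B=-0.5171, C=(l²−L²−A²−y'²−z²)/(2L)=-0.2674
  γ=atan2(-0.5171,-0.0539)=-1.6746;  ψ=arccos(-0.5142)=2.1109;  θ2=γ+ψ≈0.4363
arm 3 (φ=240.0°): x'=-0.2590, y'=-0.0166
  A=0.3490, B=-0.5171, C=(l²−L²−A²−y'²−z²)/(2L)=-0.4487
  θ3 = atan2(B,A) + arccos(C/0.6238) = 1.3963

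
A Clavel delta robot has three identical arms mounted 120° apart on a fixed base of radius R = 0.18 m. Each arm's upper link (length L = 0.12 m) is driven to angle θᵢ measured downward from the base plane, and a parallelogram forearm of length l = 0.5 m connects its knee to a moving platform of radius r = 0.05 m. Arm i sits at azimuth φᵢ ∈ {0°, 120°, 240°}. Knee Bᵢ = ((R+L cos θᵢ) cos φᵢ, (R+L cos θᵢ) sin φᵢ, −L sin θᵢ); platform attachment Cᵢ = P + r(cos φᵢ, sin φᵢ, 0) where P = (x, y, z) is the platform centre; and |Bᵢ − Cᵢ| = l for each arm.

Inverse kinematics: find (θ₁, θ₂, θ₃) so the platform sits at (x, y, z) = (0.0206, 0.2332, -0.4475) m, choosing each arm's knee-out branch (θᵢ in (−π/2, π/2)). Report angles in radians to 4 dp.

φ1=0.0° → target in arm frame (0.0206, 0.2332)
  A cos θ + B sin θ = C:  0.1094·cos θ + -0.4475·sin θ = -0.1292
  γ=atan2(-0.4475,0.1094)=-1.3310;  ψ=arccos(-0.2804)=1.8551;  θ1=γ+ψ≈0.5240
arm 2 (φ=120.0°): x'=0.1917, y'=-0.1344
  A cos θ + B sin θ = C:  -0.0617·cos θ + -0.4475·sin θ = 0.0561
  √(A²+B²)=0.4517;  θ2 = -1.7077+1.4462 ≈ -0.2615
arm 3 (φ=240.0°): x'=-0.2123, y'=-0.0988
  A cos θ + B sin θ = C:  0.3423·cos θ + -0.4475·sin θ = -0.3815
  γ=atan2(-0.4475,0.3423)=-0.9179;  ψ=arccos(-0.6771)=2.3146;  θ3=γ+ψ≈1.3967

θ₁ = 0.5240, θ₂ = -0.2615, θ₃ = 1.3967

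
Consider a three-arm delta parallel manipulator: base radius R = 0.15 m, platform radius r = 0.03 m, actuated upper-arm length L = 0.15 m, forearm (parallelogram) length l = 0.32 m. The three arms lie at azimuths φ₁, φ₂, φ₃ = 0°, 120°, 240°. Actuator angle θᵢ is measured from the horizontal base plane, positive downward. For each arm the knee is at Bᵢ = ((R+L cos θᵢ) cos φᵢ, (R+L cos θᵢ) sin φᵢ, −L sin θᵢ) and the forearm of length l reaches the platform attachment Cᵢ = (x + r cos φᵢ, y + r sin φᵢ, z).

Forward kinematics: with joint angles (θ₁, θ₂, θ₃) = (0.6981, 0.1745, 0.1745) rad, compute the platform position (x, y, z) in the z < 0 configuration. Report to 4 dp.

(-0.0549, 0.0000, -0.2320)

φ1=0.0°: virtual centre (0.2349, 0.0000, -0.0964), radius l
φ2=120.0°: virtual centre (-0.1339, 0.2319, -0.0260), radius l
centre 3 = (0.2677·cos240.0°, 0.2677·sin240.0°, -0.0260) = (-0.1339, -0.2319, -0.0260)
eliminate P² terms by subtracting sphere 1 from 2 and 3
plane₁₂: -0.7375x+0.4637y+0.1407z = 0.0079
det = 0.6840;  x = -0.0107+0.1908z,  y = 0.0000+0.0000z
into |P−centre ₁|² = l²: 1.0364z² + 0.0991z + -0.0328 = 0;  Δ = 0.1458;  z = -0.2320 or 0.1364 → z<0 root = -0.2320
x = -0.0549, y = 0.0000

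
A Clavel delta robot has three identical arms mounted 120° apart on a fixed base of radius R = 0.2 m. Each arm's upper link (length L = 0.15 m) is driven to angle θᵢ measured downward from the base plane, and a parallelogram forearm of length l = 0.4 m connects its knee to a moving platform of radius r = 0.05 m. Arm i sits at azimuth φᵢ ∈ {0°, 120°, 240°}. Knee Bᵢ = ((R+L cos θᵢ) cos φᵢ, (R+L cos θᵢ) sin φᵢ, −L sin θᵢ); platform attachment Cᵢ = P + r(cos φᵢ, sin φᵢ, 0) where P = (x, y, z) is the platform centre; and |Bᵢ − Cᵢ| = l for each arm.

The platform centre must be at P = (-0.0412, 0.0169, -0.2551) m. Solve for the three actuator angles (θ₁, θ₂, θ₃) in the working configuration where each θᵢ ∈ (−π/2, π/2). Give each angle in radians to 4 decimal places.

rotate P by −φ1: (-0.0412, 0.0169, -0.2551)
  A cos θ + B sin θ = C:  0.1912·cos θ + -0.2551·sin θ = 0.1186
  θ1 = atan2(B,A) + arccos(C/0.3188) = 0.2620
rotate P by −φ2: (0.0352, 0.0272, -0.2551)
  A=0.1148, B=-0.2551, C=(l²−L²−A²−y'²−z²)/(2L)=0.1950
  γ=atan2(-0.2551,0.1148)=-1.1480;  ψ=arccos(0.6972)=0.7992;  θ2=γ+ψ≈-0.3488
rotate P by −φ3: (0.0060, -0.0441, -0.2551)
  A cos θ + B sin θ = C:  0.1440·cos θ + -0.2551·sin θ = 0.1658
  γ=atan2(-0.2551,0.1440)=-1.0568;  ψ=arccos(0.5658)=0.9693;  θ3=γ+ψ≈-0.0875

θ₁ = 0.2620, θ₂ = -0.3488, θ₃ = -0.0875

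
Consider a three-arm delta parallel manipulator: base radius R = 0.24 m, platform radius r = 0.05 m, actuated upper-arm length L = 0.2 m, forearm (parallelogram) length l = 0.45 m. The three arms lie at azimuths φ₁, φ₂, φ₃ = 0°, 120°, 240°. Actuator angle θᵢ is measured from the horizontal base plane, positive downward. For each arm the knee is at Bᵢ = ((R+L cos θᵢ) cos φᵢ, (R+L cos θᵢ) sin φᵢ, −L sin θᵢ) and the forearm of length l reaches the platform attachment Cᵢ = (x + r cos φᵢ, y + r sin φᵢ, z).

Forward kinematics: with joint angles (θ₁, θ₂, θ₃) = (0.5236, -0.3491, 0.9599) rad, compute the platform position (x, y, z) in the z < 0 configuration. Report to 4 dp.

arm 1 at φ=0.0°: (R−r)+L cos θ1 = 0.3632;  O1 = (0.3632, 0.0000, -0.1000)
O2 = (0.3779·cos120.0°, 0.3779·sin120.0°, 0.0684) = (-0.1890, 0.3273, 0.0684)
O3 = (0.3047·cos240.0°, 0.3047·sin240.0°, -0.1638) = (-0.1524, -0.2639, -0.1638)
|O₂|²−|O₁|² = 0.0056;  |O₃|²−|O₁|² = -0.0222
[-1.1043 0.6546 0.3368]·P = 0.0056;  [-1.0311 -0.5278 -0.1277]·P = -0.0222
det = 1.2578;  x = 0.0092+0.0749z,  y = 0.0241+-0.3882z
sphere 1 gives Az²+Bz+C=0 with A=1.1563, B=0.1283, C=-0.0666;  B²−4AC=0.3245;  roots -0.3018, 0.1909;  negative root z = -0.3018
x = -0.0134, y = 0.1413

(-0.0134, 0.1413, -0.3018)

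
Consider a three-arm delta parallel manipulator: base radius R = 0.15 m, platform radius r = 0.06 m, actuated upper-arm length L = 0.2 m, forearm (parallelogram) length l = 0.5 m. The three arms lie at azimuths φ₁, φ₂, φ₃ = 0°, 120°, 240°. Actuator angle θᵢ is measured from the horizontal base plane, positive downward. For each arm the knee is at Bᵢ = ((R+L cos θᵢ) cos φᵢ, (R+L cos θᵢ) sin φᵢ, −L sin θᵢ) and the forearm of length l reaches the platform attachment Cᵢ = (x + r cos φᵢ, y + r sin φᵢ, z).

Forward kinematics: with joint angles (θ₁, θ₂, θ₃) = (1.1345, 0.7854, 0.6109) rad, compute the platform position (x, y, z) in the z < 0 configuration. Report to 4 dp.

(-0.1239, -0.0384, -0.5806)

S1 = (0.1745·cos0.0°, 0.1745·sin0.0°, -0.1813) = (0.1745, 0.0000, -0.1813)
arm 2 at φ=120.0°: ρ2 = 0.2314;  S2 = (-0.1157, 0.2004, -0.1414)
arm 3 at φ=240.0°: ρ3 = 0.2538;  S3 = (-0.1269, -0.2198, -0.1147)
|S₂|²−|S₁|² = 0.0102;  |S₃|²−|S₁|² = 0.0143
plane₁₂: -0.5805x+0.4008y+0.0797z = 0.0102
Cramer: x(z) = -0.0206+0.1779z;  y(z) = -0.0042+0.0588z
sphere 1 gives Az²+Bz+C=0 with A=1.0351, B=0.2926, C=-0.1791;  B²−4AC=0.8270;  roots -0.5806, 0.2979;  negative root z = -0.5806
x = -0.1239, y = -0.0384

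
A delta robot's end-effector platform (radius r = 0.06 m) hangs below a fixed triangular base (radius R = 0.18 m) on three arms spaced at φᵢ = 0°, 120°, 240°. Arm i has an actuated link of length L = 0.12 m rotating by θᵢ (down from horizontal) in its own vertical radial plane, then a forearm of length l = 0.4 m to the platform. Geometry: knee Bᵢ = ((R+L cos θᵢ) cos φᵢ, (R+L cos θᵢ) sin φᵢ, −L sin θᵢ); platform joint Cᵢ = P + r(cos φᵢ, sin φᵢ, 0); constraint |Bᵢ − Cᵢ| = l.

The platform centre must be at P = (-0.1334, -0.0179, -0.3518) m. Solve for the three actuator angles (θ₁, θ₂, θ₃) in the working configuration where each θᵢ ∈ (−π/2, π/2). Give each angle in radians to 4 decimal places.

rotate P by −φ1: (-0.1334, -0.0179, -0.3518)
  e−x'=0.2534;  (l²−L²−(e−x')²−y'²−z²)/2L = -0.1779
  γ=atan2(-0.3518,0.2534)=-0.9466;  ψ=arccos(-0.4103)=1.9936;  θ1=γ+ψ≈1.0470
φ2=120.0° → target in arm frame (0.0512, 0.1245)
  A=0.0688, B=-0.3518, C=(l²−L²−A²−y'²−z²)/(2L)=0.0067
  √(A²+B²)=0.3585;  θ2 = -1.3777+1.5521 ≈ 0.1744
φ3=240.0° → target in arm frame (0.0822, -0.1066)
  A=0.0378, B=-0.3518, C=(l²−L²−A²−y'²−z²)/(2L)=0.0377
  √(A²+B²)=0.3538;  θ3 = -1.4638+1.4640 ≈ 0.0003

θ₁ = 1.0470, θ₂ = 0.1744, θ₃ = 0.0003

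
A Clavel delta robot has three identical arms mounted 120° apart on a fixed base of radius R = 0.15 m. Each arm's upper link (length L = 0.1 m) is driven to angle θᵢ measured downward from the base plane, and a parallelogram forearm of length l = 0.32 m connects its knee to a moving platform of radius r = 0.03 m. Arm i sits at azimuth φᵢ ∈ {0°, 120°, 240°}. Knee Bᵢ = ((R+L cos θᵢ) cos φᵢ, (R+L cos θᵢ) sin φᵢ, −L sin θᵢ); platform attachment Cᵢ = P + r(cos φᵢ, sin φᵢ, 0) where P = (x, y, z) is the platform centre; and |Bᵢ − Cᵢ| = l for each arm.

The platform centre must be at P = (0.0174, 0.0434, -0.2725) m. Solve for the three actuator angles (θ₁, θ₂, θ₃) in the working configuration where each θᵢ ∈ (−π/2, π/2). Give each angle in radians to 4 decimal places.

θ₁ = 0.2615, θ₂ = 0.1744, θ₃ = 0.6981

φ1=0.0° → target in arm frame (0.0174, 0.0434)
  e−x'=0.1026;  (l²−L²−(e−x')²−y'²−z²)/2L = 0.0287
  γ=atan2(-0.2725,0.1026)=-1.2107;  ψ=arccos(0.0985)=1.4722;  θ1=γ+ψ≈0.2615
rotate P by −φ2: (0.0289, -0.0368, -0.2725)
  e−x'=0.0911;  (l²−L²−(e−x')²−y'²−z²)/2L = 0.0424
  γ=atan2(-0.2725,0.0911)=-1.2481;  ψ=arccos(0.1477)=1.4225;  θ2=γ+ψ≈0.1744
arm 3 (φ=240.0°): x'=-0.0463, y'=-0.0066
  A=0.1663, B=-0.2725, C=(l²−L²−A²−y'²−z²)/(2L)=-0.0478
  θ3 = atan2(B,A) + arccos(C/0.3192) = 0.6981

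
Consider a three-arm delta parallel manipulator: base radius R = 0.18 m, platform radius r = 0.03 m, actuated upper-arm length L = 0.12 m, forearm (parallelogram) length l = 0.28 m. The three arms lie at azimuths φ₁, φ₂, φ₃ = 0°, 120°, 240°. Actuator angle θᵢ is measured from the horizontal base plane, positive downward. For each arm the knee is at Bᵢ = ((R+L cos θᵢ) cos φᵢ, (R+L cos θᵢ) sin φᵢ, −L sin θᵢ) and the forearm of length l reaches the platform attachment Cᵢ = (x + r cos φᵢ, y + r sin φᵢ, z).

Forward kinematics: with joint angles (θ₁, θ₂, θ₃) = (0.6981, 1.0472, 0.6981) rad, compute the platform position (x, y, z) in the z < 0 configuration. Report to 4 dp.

(0.0170, -0.0294, -0.2413)

O1 = (0.2419·cos0.0°, 0.2419·sin0.0°, -0.0771) = (0.2419, 0.0000, -0.0771)
O2 = (0.2100·cos120.0°, 0.2100·sin120.0°, -0.1039) = (-0.1050, 0.1819, -0.1039)
φ3=240.0°: virtual centre (-0.1210, -0.2095, -0.0771), radius l
|O₂|²−|O₁|² = -0.0096;  |O₃|²−|O₁|² = 0.0000
plane₁₂: -0.6939x+0.3637y+-0.0536z = -0.0096
det = 0.5547;  x = 0.0072+-0.0405z,  y = -0.0125+0.0701z
quadratic in z: (1.0066)z²+(0.1715)z+(-0.0172)=0, √Δ=0.3142 → z ∈ {-0.2413, 0.0709}; z = -0.2413 (taking z<0)
x = 0.0170, y = -0.0294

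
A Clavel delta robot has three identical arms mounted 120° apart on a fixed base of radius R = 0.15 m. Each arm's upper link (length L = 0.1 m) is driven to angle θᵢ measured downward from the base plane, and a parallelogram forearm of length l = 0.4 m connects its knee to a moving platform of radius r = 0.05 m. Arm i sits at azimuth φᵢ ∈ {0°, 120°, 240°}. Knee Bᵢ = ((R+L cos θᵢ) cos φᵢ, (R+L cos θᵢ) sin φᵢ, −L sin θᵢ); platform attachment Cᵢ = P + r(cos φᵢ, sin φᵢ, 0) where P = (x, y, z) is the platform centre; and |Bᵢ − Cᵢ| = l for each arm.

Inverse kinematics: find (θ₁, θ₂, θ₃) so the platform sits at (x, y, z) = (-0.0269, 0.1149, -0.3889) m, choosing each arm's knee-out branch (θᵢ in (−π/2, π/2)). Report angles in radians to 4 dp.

arm 1 (φ=0.0°): x'=-0.0269, y'=0.1149
  A=0.1269, B=-0.3889, C=(l²−L²−A²−y'²−z²)/(2L)=-0.1527
  θ1 = atan2(B,A) + arccos(C/0.4091) = 0.6981
φ2=120.0° → target in arm frame (0.1130, -0.0342)
  A cos θ + B sin θ = C:  -0.0130·cos θ + -0.3889·sin θ = -0.0129
  γ=atan2(-0.3889,-0.0130)=-1.6041;  ψ=arccos(-0.0331)=1.6039;  θ2=γ+ψ≈-0.0002
rotate P by −φ3: (-0.0861, -0.0807, -0.3889)
  A cos θ + B sin θ = C:  0.1861·cos θ + -0.3889·sin θ = -0.2119
  θ3 = atan2(B,A) + arccos(C/0.4311) = 0.9601

θ₁ = 0.6981, θ₂ = -0.0002, θ₃ = 0.9601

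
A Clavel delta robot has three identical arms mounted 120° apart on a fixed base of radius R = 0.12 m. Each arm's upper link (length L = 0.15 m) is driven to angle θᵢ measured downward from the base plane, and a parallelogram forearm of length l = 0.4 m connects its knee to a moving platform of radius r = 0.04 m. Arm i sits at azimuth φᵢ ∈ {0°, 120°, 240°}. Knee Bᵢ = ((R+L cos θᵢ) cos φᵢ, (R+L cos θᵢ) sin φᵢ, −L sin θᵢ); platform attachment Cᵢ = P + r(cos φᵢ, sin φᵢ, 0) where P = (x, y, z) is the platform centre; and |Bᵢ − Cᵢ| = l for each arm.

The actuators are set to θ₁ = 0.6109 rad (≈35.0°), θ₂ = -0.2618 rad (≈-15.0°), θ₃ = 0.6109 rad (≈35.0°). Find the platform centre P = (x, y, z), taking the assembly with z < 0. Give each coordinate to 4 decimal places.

φ1=0.0°: virtual centre (0.2029, 0.0000, -0.0860), radius l
centre 2 = (0.2249·cos120.0°, 0.2249·sin120.0°, 0.0388) = (-0.1124, 0.1948, 0.0388)
φ3=240.0°: virtual centre (-0.1014, -0.1757, -0.0860), radius l
eliminate P² terms by subtracting sphere 1 from 2 and 3
linear system: -0.6306x+0.3895y = 0.0035−0.2497z; -0.6086x+-0.3514y = 0.0000−0.0000z
det = 0.4587;  x = -0.0027+0.1913z,  y = 0.0047+-0.3314z
sphere 1 gives Az²+Bz+C=0 with A=1.1464, B=0.0903, C=-0.1103;  B²−4AC=0.5140;  roots -0.3521, 0.2733;  negative root z = -0.3521
x = -0.0701, y = 0.1213

(-0.0701, 0.1213, -0.3521)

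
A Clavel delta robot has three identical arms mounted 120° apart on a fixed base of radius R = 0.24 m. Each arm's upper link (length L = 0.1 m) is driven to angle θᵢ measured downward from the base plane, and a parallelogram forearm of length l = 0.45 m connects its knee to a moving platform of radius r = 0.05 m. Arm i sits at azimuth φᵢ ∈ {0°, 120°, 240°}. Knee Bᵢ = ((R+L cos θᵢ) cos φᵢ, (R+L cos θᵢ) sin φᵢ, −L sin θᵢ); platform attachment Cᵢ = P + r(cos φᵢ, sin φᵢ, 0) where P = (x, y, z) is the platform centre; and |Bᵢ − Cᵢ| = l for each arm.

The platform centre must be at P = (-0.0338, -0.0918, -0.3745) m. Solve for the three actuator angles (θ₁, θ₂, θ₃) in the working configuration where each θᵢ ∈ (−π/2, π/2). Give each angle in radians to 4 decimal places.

arm 1 (φ=0.0°): x'=-0.0338, y'=-0.0918
  A cos θ + B sin θ = C:  0.2238·cos θ + -0.3745·sin θ = -0.0313
  θ1 = atan2(B,A) + arccos(C/0.4363) = 0.6105
rotate P by −φ2: (-0.0626, 0.0752, -0.3745)
  A cos θ + B sin θ = C:  0.2526·cos θ + -0.3745·sin θ = -0.0860
  √(A²+B²)=0.4517;  θ2 = -0.9774+1.7624 ≈ 0.7851
arm 3 (φ=240.0°): x'=0.0964, y'=0.0166
  A=0.0936, B=-0.3745, C=(l²−L²−A²−y'²−z²)/(2L)=0.2161
  √(A²+B²)=0.3860;  θ3 = -1.3259+0.9767 ≈ -0.3491

θ₁ = 0.6105, θ₂ = 0.7851, θ₃ = -0.3491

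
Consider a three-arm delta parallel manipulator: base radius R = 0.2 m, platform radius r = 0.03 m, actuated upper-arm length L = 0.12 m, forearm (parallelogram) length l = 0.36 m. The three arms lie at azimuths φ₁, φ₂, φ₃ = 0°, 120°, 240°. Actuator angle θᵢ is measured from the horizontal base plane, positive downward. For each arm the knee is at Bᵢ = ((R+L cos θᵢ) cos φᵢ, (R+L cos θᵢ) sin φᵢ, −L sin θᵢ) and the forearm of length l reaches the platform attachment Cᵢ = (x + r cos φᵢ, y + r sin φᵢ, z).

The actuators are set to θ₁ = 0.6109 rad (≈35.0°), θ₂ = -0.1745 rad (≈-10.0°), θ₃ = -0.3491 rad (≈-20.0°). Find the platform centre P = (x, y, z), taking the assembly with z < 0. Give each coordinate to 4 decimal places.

φ1=0.0°: virtual centre (0.2683, 0.0000, -0.0688), radius l
arm 2 at φ=120.0°: (R−r)+L cos θ2 = 0.2882;  S2 = (-0.1441, 0.2496, 0.0208)
φ3=240.0°: virtual centre (-0.1414, -0.2449, 0.0410), radius l
|S₂|²−|S₁|² = 0.0068;  |S₃|²−|S₁|² = 0.0049
linear system: -0.8248x+0.4991y = 0.0068−0.1793z; -0.8194x+-0.4898y = 0.0049−0.2198z
det = 0.8129;  x = -0.0071+0.2430z,  y = 0.0018+0.0422z
quadratic in z: (1.0608)z²+(0.0040)z+(-0.0490)=0, √Δ=0.4561 → z ∈ {-0.2169, 0.2131}; z = -0.2169 (taking z<0)
x = -0.0598, y = -0.0073

(-0.0598, -0.0073, -0.2169)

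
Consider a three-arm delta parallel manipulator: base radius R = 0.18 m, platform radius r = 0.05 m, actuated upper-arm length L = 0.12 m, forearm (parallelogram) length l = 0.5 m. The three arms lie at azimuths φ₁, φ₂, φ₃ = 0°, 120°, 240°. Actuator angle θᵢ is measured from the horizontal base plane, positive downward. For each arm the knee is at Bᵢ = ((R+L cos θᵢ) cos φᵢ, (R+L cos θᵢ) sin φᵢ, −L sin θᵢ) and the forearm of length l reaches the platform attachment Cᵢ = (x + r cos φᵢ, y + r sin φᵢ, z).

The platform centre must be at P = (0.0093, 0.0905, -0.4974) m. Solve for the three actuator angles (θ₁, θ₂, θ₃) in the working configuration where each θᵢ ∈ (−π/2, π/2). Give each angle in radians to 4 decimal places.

θ₁ = 0.5233, θ₂ = 0.2615, θ₃ = 0.8725

arm 1 (φ=0.0°): x'=0.0093, y'=0.0905
  A=0.1207, B=-0.4974, C=(l²−L²−A²−y'²−z²)/(2L)=-0.1440
  γ=atan2(-0.4974,0.1207)=-1.3327;  ψ=arccos(-0.2814)=1.8560;  θ1=γ+ψ≈0.5233
rotate P by −φ2: (0.0737, -0.0533, -0.4974)
  A=0.0563, B=-0.4974, C=(l²−L²−A²−y'²−z²)/(2L)=-0.0742
  θ2 = atan2(B,A) + arccos(C/0.5006) = 0.2615
rotate P by −φ3: (-0.0830, -0.0372, -0.4974)
  A=0.2130, B=-0.4974, C=(l²−L²−A²−y'²−z²)/(2L)=-0.2440
  γ=atan2(-0.4974,0.2130)=-1.1662;  ψ=arccos(-0.4510)=2.0387;  θ3=γ+ψ≈0.8725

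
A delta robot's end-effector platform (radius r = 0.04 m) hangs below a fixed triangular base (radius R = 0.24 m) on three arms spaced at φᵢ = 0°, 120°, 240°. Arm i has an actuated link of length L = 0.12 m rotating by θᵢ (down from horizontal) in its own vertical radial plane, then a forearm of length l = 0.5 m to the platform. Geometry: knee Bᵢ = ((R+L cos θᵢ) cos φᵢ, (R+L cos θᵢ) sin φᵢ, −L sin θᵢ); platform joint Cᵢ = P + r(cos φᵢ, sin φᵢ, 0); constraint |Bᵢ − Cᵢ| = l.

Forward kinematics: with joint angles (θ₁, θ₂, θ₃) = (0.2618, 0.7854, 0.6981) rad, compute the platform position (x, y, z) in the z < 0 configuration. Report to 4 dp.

(0.0621, -0.0104, -0.4617)

φ1=0.0°: virtual centre (0.3159, 0.0000, -0.0311), radius l
φ2=120.0°: virtual centre (-0.1424, 0.2467, -0.0849), radius l
φ3=240.0°: virtual centre (-0.1460, -0.2528, -0.0771), radius l
subtract pairs → two planes through P
linear system: -0.9167x+0.4934y = -0.0124−-0.1076z; -0.9237x+-0.5056y = -0.0096−-0.0921z
det = 0.9193;  x = 0.0120+-0.1086z,  y = -0.0029+0.0162z
sphere 1 gives Az²+Bz+C=0 with A=1.0121, B=0.1281, C=-0.1567;  B²−4AC=0.6506;  roots -0.4617, 0.3352;  negative root z = -0.4617
x = 0.0621, y = -0.0104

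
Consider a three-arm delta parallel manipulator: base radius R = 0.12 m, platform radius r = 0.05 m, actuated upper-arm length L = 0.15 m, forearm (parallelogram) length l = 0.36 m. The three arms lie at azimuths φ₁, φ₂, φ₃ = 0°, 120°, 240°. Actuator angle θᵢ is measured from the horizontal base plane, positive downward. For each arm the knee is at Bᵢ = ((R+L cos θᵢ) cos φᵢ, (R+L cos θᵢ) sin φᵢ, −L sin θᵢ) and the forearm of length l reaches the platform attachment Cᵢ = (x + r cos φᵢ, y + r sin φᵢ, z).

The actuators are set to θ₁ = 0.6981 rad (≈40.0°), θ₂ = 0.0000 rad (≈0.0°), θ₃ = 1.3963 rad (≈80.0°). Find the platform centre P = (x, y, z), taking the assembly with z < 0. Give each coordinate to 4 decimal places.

(0.0227, 0.2169, -0.3336)

centre 1 = (0.1849·cos0.0°, 0.1849·sin0.0°, -0.0964) = (0.1849, 0.0000, -0.0964)
arm 2 at φ=120.0°: ρ2 = 0.2200;  centre 2 = (-0.1100, 0.1905, 0.0000)
φ3=240.0°: virtual centre (-0.0480, -0.0832, -0.1477), radius l
|centre ₂|²−|centre ₁|² = 0.0049;  |centre ₃|²−|centre ₁|² = -0.0124
plane₁₂: -0.5898x+0.3811y+0.1928z = 0.0049
det = 0.2756;  x = 0.0142+-0.0255z,  y = 0.0349+-0.5455z
into |P−centre ₁|² = l²: 1.2982z² + 0.1634z + -0.0900 = 0;  Δ = 0.4938;  z = -0.3336 or 0.2077 → z<0 root = -0.3336
x = 0.0227, y = 0.2169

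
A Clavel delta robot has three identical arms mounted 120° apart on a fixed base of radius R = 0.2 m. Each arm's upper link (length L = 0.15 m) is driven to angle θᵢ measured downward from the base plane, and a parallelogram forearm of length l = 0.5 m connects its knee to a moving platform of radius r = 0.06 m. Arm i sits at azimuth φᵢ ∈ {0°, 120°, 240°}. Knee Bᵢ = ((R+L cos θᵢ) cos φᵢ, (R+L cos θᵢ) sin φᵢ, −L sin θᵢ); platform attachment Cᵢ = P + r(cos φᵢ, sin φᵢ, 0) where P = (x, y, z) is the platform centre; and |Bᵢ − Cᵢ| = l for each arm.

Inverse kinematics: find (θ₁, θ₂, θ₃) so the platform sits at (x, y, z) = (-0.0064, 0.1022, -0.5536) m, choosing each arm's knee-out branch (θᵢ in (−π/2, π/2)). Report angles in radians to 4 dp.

θ₁ = 0.9599, θ₂ = 0.6108, θ₃ = 1.2217

φ1=0.0° → target in arm frame (-0.0064, 0.1022)
  e−x'=0.1464;  (l²−L²−(e−x')²−y'²−z²)/2L = -0.3695
  γ=atan2(-0.5536,0.1464)=-1.3123;  ψ=arccos(-0.6453)=2.2722;  θ1=γ+ψ≈0.9599
rotate P by −φ2: (0.0917, -0.0456, -0.5536)
  e−x'=0.0483;  (l²−L²−(e−x')²−y'²−z²)/2L = -0.2779
  θ2 = atan2(B,A) + arccos(C/0.5557) = 0.6108
rotate P by −φ3: (-0.0853, -0.0566, -0.5536)
  A cos θ + B sin θ = C:  0.2253·cos θ + -0.5536·sin θ = -0.4431
  γ=atan2(-0.5536,0.2253)=-1.1843;  ψ=arccos(-0.7414)=2.4060;  θ3=γ+ψ≈1.2217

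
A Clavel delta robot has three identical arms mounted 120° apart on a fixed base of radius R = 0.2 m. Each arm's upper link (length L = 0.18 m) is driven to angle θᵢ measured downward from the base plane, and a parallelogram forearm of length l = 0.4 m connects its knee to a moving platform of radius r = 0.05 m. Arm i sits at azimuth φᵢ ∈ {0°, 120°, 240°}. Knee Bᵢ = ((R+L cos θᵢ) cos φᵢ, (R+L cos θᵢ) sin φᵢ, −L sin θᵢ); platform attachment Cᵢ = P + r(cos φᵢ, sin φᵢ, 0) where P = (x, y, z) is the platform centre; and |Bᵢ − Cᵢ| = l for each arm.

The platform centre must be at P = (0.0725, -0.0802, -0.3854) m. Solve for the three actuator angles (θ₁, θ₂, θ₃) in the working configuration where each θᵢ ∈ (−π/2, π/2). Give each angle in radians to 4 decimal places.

rotate P by −φ1: (0.0725, -0.0802, -0.3854)
  e−x'=0.0775;  (l²−L²−(e−x')²−y'²−z²)/2L = -0.0927
  γ=atan2(-0.3854,0.0775)=-1.3724;  ψ=arccos(-0.2358)=1.8088;  θ1=γ+ψ≈0.4365
arm 2 (φ=120.0°): x'=-0.1057, y'=-0.0227
  A=0.2557, B=-0.3854, C=(l²−L²−A²−y'²−z²)/(2L)=-0.2412
  √(A²+B²)=0.4625;  θ2 = -0.9850+2.1194 ≈ 1.1344
arm 3 (φ=240.0°): x'=0.0332, y'=0.1029
  e−x'=0.1168;  (l²−L²−(e−x')²−y'²−z²)/2L = -0.1254
  γ=atan2(-0.3854,0.1168)=-1.2765;  ψ=arccos(-0.3115)=1.8876;  θ3=γ+ψ≈0.6110

θ₁ = 0.4365, θ₂ = 1.1344, θ₃ = 0.6110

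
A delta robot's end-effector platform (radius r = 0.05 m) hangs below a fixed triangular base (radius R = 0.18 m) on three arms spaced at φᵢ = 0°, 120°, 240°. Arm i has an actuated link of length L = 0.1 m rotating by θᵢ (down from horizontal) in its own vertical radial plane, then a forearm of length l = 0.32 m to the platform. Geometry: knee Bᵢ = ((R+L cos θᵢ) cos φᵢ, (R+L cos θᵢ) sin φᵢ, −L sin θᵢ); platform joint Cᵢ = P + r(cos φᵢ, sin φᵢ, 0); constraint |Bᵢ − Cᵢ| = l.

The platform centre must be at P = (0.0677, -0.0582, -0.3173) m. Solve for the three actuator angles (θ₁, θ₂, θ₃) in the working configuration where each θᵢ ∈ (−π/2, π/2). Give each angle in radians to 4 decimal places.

φ1=0.0° → target in arm frame (0.0677, -0.0582)
  A=0.0623, B=-0.3173, C=(l²−L²−A²−y'²−z²)/(2L)=-0.0777
  θ1 = atan2(B,A) + arccos(C/0.3234) = 0.4367
arm 2 (φ=120.0°): x'=-0.0843, y'=-0.0295
  e−x'=0.2143;  (l²−L²−(e−x')²−y'²−z²)/2L = -0.2753
  √(A²+B²)=0.3829;  θ2 = -0.9769+2.3732 ≈ 1.3963
arm 3 (φ=240.0°): x'=0.0166, y'=0.0877
  A cos θ + B sin θ = C:  0.1134·cos θ + -0.3173·sin θ = -0.1442
  θ3 = atan2(B,A) + arccos(C/0.3370) = 0.7857

θ₁ = 0.4367, θ₂ = 1.3963, θ₃ = 0.7857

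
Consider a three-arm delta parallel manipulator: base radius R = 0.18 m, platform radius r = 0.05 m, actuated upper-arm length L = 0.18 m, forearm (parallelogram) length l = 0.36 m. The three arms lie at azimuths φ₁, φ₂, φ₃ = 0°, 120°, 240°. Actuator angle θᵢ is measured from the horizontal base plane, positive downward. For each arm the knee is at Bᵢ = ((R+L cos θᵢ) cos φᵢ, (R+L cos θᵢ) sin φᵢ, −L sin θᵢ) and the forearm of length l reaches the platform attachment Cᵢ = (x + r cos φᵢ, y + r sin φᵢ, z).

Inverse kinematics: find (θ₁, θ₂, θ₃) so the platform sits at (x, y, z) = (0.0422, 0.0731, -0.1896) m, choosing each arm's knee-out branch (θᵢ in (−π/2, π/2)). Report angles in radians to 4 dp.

θ₁ = -0.2618, θ₂ = -0.2619, θ₃ = 0.6979

arm 1 (φ=0.0°): x'=0.0422, y'=0.0731
  A=0.0878, B=-0.1896, C=(l²−L²−A²−y'²−z²)/(2L)=0.1339
  θ1 = atan2(B,A) + arccos(C/0.2089) = -0.2618
φ2=120.0° → target in arm frame (0.0422, -0.0731)
  A cos θ + B sin θ = C:  0.0878·cos θ + -0.1896·sin θ = 0.1339
  γ=atan2(-0.1896,0.0878)=-1.1371;  ψ=arccos(0.6408)=0.8752;  θ2=γ+ψ≈-0.2619
arm 3 (φ=240.0°): x'=-0.0844, y'=0.0000
  A cos θ + B sin θ = C:  0.2144·cos θ + -0.1896·sin θ = 0.0424
  γ=atan2(-0.1896,0.2144)=-0.7241;  ψ=arccos(0.1483)=1.4219;  θ3=γ+ψ≈0.6979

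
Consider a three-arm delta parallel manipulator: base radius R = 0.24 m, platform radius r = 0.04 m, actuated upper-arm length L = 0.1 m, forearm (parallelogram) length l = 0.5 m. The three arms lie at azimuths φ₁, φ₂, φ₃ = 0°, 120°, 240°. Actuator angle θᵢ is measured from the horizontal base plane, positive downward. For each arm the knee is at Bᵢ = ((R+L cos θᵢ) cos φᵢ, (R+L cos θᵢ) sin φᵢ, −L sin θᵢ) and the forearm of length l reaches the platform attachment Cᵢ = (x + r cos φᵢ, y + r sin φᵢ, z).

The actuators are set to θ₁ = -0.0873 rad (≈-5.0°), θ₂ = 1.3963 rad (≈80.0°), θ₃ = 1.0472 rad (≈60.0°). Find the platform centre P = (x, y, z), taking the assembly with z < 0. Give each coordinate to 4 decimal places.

(0.1461, -0.0357, -0.4658)

centre 1 = (0.2996·cos0.0°, 0.2996·sin0.0°, 0.0087) = (0.2996, 0.0000, 0.0087)
φ2=120.0°: virtual centre (-0.1087, 0.1882, -0.0985), radius l
centre 3 = (0.2500·cos240.0°, 0.2500·sin240.0°, -0.0866) = (-0.1250, -0.2165, -0.0866)
|centre ₂|²−|centre ₁|² = -0.0329;  |centre ₃|²−|centre ₁|² = -0.0198
[-0.8166 0.3765 -0.2144]·P = -0.0329;  [-0.8492 -0.4330 -0.1906]·P = -0.0198
det = 0.6733;  x = 0.0323+-0.2445z,  y = -0.0174+0.0392z
into |P−centre ₁|² = l²: 1.0613z² + 0.1119z + -0.1781 = 0;  Δ = 0.7688;  z = -0.4658 or 0.3603 → z<0 root = -0.4658
x = 0.1461, y = -0.0357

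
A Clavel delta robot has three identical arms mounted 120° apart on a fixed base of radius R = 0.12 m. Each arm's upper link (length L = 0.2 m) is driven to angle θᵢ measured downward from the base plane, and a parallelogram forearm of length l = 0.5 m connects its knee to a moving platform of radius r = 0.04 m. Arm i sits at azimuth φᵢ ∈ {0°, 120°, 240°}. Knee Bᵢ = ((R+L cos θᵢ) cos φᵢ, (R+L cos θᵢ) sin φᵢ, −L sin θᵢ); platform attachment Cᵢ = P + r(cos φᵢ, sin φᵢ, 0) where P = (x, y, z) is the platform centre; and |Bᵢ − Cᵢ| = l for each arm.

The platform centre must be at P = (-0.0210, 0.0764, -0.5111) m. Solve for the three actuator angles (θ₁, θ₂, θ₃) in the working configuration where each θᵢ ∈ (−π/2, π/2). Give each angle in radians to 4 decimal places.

rotate P by −φ1: (-0.0210, 0.0764, -0.5111)
  A cos θ + B sin θ = C:  0.1010·cos θ + -0.5111·sin θ = -0.1682
  γ=atan2(-0.5111,0.1010)=-1.3757;  ψ=arccos(-0.3228)=1.8994;  θ1=γ+ψ≈0.5237
arm 2 (φ=120.0°): x'=0.0767, y'=-0.0200
  A cos θ + B sin θ = C:  0.0033·cos θ + -0.5111·sin θ = -0.1291
  γ=atan2(-0.5111,0.0033)=-1.5643;  ψ=arccos(-0.2526)=1.8261;  θ2=γ+ψ≈0.2619
φ3=240.0° → target in arm frame (-0.0557, -0.0564)
  A cos θ + B sin θ = C:  0.1357·cos θ + -0.5111·sin θ = -0.1820
  √(A²+B²)=0.5288;  θ3 = -1.3113+1.9222 ≈ 0.6109

θ₁ = 0.5237, θ₂ = 0.2619, θ₃ = 0.6109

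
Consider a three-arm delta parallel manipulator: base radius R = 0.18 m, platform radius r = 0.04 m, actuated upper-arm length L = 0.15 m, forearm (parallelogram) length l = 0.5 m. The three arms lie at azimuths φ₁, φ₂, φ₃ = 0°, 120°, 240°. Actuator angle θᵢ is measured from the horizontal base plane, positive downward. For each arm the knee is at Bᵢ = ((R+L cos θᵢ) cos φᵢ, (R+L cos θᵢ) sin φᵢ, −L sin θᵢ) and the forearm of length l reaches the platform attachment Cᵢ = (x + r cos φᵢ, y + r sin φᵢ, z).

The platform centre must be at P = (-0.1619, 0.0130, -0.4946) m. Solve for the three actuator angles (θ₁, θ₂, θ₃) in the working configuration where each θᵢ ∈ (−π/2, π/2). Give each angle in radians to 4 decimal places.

θ₁ = 1.2216, θ₂ = 0.3492, θ₃ = 0.4364

φ1=0.0° → target in arm frame (-0.1619, 0.0130)
  A=0.3019, B=-0.4946, C=(l²−L²−A²−y'²−z²)/(2L)=-0.3615
  θ1 = atan2(B,A) + arccos(C/0.5795) = 1.2216
φ2=120.0° → target in arm frame (0.0922, 0.1337)
  A cos θ + B sin θ = C:  0.0478·cos θ + -0.4946·sin θ = -0.1243
  θ2 = atan2(B,A) + arccos(C/0.4969) = 0.3492
rotate P by −φ3: (0.0697, -0.1467, -0.4946)
  e−x'=0.0703;  (l²−L²−(e−x')²−y'²−z²)/2L = -0.1453
  γ=atan2(-0.4946,0.0703)=-1.4296;  ψ=arccos(-0.2909)=1.8660;  θ3=γ+ψ≈0.4364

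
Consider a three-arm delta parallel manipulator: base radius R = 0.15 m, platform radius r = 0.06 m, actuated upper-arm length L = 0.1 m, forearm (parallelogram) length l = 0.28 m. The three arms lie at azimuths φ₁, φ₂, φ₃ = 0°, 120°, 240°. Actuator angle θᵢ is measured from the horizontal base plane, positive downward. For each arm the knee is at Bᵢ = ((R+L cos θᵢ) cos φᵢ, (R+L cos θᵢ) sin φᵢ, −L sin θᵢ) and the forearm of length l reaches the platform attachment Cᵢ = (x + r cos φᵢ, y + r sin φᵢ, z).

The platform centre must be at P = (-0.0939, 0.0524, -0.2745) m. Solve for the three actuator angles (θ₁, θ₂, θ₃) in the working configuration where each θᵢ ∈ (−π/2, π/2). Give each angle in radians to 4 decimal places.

θ₁ = 1.3091, θ₂ = 0.1746, θ₃ = 0.7857

φ1=0.0° → target in arm frame (-0.0939, 0.0524)
  A cos θ + B sin θ = C:  0.1839·cos θ + -0.2745·sin θ = -0.2176
  √(A²+B²)=0.3304;  θ1 = -0.9805+2.2896 ≈ 1.3091
rotate P by −φ2: (0.0923, 0.0551, -0.2745)
  A=-0.0023, B=-0.2745, C=(l²−L²−A²−y'²−z²)/(2L)=-0.0500
  γ=atan2(-0.2745,-0.0023)=-1.5793;  ψ=arccos(-0.1820)=1.7538;  θ2=γ+ψ≈0.1746
φ3=240.0° → target in arm frame (0.0016, -0.1075)
  e−x'=0.0884;  (l²−L²−(e−x')²−y'²−z²)/2L = -0.1317
  √(A²+B²)=0.2884;  θ3 = -1.2591+2.0449 ≈ 0.7857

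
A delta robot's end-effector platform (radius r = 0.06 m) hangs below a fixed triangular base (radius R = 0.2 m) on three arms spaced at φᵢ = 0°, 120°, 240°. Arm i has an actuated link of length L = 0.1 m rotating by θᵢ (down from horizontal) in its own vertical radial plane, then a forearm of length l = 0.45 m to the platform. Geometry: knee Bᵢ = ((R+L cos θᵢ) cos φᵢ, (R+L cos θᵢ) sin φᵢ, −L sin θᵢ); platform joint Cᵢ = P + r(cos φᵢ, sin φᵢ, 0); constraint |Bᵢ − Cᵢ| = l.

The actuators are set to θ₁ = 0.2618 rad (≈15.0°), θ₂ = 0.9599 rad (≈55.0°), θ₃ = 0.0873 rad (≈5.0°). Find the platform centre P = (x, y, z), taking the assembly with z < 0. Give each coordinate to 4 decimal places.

(0.0359, -0.0982, -0.4165)

S1 = (0.2366·cos0.0°, 0.2366·sin0.0°, -0.0259) = (0.2366, 0.0000, -0.0259)
arm 2 at φ=120.0°: (R−r)+L cos θ2 = 0.1974;  S2 = (-0.0987, 0.1709, -0.0819)
arm 3 at φ=240.0°: (R−r)+L cos θ3 = 0.2396;  S3 = (-0.1198, -0.2075, -0.0087)
|S₂|²−|S₁|² = -0.0110;  |S₃|²−|S₁|² = 0.0008
linear system: -0.6705x+0.3418y = -0.0110−-0.1121z; -0.7128x+-0.4150y = 0.0008−0.0343z
Cramer: x(z) = 0.0082-0.0666z;  y(z) = -0.0161+0.1971z
into |P−S₁|² = l²: 1.0433z² + 0.0759z + -0.1494 = 0;  Δ = 0.6292;  z = -0.4165 or 0.3438 → z<0 root = -0.4165
x = 0.0359, y = -0.0982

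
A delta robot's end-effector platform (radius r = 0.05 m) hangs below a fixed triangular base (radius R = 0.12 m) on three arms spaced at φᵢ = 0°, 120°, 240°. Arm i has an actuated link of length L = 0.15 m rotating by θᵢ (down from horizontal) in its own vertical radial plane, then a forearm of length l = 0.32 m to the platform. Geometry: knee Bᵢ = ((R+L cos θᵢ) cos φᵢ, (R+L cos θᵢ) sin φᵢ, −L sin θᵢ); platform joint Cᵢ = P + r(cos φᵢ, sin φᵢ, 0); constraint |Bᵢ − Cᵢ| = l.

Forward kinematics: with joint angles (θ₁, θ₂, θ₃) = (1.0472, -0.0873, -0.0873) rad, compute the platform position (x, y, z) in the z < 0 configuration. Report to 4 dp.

(-0.1554, 0.0000, -0.2403)

arm 1 at φ=0.0°: ρ1 = 0.1450;  O1 = (0.1450, 0.0000, -0.1299)
O2 = (0.2194·cos120.0°, 0.2194·sin120.0°, 0.0131) = (-0.1097, 0.1900, 0.0131)
arm 3 at φ=240.0°: ρ3 = 0.2194;  O3 = (-0.1097, -0.1900, 0.0131)
eliminate P² terms by subtracting sphere 1 from 2 and 3
linear system: -0.5094x+0.3801y = 0.0104−0.2860z; -0.5094x+-0.3801y = 0.0104−0.2860z
det = 0.3872;  x = -0.0205+0.5613z,  y = 0.0000+0.0000z
sphere 1 gives Az²+Bz+C=0 with A=1.3151, B=0.0741, C=-0.0581;  B²−4AC=0.3114;  roots -0.2403, 0.1840;  negative root z = -0.2403
x = -0.1554, y = 0.0000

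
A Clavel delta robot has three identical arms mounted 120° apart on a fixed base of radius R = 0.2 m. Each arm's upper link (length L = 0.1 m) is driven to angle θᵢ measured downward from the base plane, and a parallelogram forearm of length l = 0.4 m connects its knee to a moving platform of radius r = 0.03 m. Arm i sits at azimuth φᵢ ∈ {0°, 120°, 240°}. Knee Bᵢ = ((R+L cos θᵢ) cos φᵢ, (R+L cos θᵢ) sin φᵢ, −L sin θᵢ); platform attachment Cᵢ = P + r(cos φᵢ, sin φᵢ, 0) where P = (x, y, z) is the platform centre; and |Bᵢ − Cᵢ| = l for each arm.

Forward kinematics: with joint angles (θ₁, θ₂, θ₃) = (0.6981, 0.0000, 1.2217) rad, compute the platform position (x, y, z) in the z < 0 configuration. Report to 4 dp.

(-0.0040, 0.1085, -0.3566)

O1 = (0.2466·cos0.0°, 0.2466·sin0.0°, -0.0643) = (0.2466, 0.0000, -0.0643)
φ2=120.0°: virtual centre (-0.1350, 0.2338, 0.0000), radius l
φ3=240.0°: virtual centre (-0.1021, -0.1768, -0.0940), radius l
|O₂|²−|O₁|² = 0.0080;  |O₃|²−|O₁|² = -0.0144
plane₁₂: -0.7632x+0.4677y+0.1286z = 0.0080
det = 0.5961;  x = 0.0066+0.0297z,  y = 0.0278+-0.2264z
into |P−O₁|² = l²: 1.0522z² + 0.1017z + -0.0975 = 0;  Δ = 0.4206;  z = -0.3566 or 0.2599 → z<0 root = -0.3566
x = -0.0040, y = 0.1085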